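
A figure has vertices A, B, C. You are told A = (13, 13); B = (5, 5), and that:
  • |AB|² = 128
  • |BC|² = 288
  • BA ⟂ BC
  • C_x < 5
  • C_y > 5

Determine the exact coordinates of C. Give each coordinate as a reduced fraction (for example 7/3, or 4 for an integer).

1. C_x = -7  [[BA ⟂ BC ⇒ 8x+8y-80=0] ∩ [|C−(5, 5)|²=288]]
2. C_y = 17  [[BA ⟂ BC ⇒ 8x+8y-80=0] ∩ [|C−(5, 5)|²=288]]
   so C = (-7, 17)

C = (-7, 17)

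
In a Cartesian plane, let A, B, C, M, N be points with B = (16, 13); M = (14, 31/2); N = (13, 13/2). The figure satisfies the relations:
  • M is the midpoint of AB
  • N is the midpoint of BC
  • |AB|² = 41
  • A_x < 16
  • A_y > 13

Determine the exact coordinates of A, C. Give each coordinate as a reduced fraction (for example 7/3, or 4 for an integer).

1. A_x = 12  [A = 2·M−B = 2·(14, 31/2)−(16, 13)]
2. A_y = 18  [A = 2·M−B = 2·(14, 31/2)−(16, 13)]
   so A = (12, 18)
3. C_x = 10  [C = 2·N−B = 2·(13, 13/2)−(16, 13)]
4. C_y = 0  [C = 2·N−B = 2·(13, 13/2)−(16, 13)]
   so C = (10, 0)

A = (12, 18)
C = (10, 0)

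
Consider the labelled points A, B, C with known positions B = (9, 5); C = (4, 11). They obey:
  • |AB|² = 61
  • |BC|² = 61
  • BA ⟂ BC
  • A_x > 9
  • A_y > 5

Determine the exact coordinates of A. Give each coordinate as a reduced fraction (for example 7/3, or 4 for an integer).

1. A_x = 15  [[BA ⟂ BC ⇒ -5x+6y+15=0] ∩ [|A−(9, 5)|²=61]]
2. A_y = 10  [[BA ⟂ BC ⇒ -5x+6y+15=0] ∩ [|A−(9, 5)|²=61]]
   so A = (15, 10)

A = (15, 10)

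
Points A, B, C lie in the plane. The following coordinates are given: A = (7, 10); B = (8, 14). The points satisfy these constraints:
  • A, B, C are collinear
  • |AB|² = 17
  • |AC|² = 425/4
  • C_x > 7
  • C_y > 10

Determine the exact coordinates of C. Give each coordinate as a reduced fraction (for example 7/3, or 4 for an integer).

1. C_x = 19/2  [[A, B, C are collinear ⇒ -4x+1y+18=0] ∩ [|C−(7, 10)|²=425/4]]
2. C_y = 20  [[A, B, C are collinear ⇒ -4x+1y+18=0] ∩ [|C−(7, 10)|²=425/4]]
   so C = (19/2, 20)

C = (19/2, 20)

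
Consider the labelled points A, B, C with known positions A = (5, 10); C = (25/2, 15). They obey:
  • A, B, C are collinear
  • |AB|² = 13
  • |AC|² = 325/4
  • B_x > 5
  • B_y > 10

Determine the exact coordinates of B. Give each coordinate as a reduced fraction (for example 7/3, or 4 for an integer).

B = (8, 12)

1. B_x = 8  [[A, B, C are collinear ⇒ 5x-15/2y+50=0] ∩ [|B−(5, 10)|²=13]]
2. B_y = 12  [[A, B, C are collinear ⇒ 5x-15/2y+50=0] ∩ [|B−(5, 10)|²=13]]
   so B = (8, 12)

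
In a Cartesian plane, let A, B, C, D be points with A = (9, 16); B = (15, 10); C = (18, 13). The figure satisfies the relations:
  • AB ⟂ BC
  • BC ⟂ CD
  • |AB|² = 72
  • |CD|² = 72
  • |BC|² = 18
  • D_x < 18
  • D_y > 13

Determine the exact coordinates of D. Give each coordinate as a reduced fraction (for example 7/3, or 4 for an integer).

1. D_x = 12  [[BC ⟂ CD ⇒ 3x+3y-93=0] ∩ [|D−(18, 13)|²=72]]
2. D_y = 19  [[BC ⟂ CD ⇒ 3x+3y-93=0] ∩ [|D−(18, 13)|²=72]]
   so D = (12, 19)

D = (12, 19)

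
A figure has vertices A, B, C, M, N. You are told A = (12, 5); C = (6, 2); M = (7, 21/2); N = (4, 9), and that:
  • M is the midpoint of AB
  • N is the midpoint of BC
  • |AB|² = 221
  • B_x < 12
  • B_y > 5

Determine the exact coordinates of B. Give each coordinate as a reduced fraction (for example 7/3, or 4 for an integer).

B = (2, 16)

1. B_x = 2  [B = 2·M−A = 2·(7, 21/2)−(12, 5)]
2. B_y = 16  [B = 2·M−A = 2·(7, 21/2)−(12, 5)]
   so B = (2, 16)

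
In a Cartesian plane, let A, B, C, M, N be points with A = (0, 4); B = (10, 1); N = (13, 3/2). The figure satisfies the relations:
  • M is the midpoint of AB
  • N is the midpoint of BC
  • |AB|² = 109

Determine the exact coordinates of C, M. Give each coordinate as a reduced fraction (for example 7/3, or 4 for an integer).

C = (16, 2)
M = (5, 5/2)

1. M_x = 5  [2·M = A+B = (0, 4)+(10, 1)]
2. M_y = 5/2  [2·M = A+B = (0, 4)+(10, 1)]
   so M = (5, 5/2)
3. C_x = 16  [C = 2·N−B = 2·(13, 3/2)−(10, 1)]
4. C_y = 2  [C = 2·N−B = 2·(13, 3/2)−(10, 1)]
   so C = (16, 2)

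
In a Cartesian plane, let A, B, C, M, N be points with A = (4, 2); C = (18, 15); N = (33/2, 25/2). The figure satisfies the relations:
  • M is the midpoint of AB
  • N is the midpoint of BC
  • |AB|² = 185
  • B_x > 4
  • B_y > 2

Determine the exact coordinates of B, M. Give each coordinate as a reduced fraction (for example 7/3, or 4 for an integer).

B = (15, 10)
M = (19/2, 6)

1. B_x = 15  [B = 2·N−C = 2·(33/2, 25/2)−(18, 15)]
2. B_y = 10  [B = 2·N−C = 2·(33/2, 25/2)−(18, 15)]
   so B = (15, 10)
3. M_x = 19/2  [2·M = A+B = (4, 2)+(15, 10)]
4. M_y = 6  [2·M = A+B = (4, 2)+(15, 10)]
   so M = (19/2, 6)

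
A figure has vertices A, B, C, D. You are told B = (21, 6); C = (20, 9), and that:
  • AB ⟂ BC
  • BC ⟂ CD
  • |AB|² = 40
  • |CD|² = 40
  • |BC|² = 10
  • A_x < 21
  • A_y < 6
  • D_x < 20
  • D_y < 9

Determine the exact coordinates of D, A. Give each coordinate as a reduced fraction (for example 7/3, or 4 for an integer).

D = (14, 7)
A = (15, 4)

1. D_x = 14  [[BC ⟂ CD ⇒ -1x+3y-7=0] ∩ [|D−(20, 9)|²=40]]
2. D_y = 7  [[BC ⟂ CD ⇒ -1x+3y-7=0] ∩ [|D−(20, 9)|²=40]]
   so D = (14, 7)
3. A_x = 15  [[AB ⟂ BC ⇒ 1x-3y-3=0] ∩ [|A−(21, 6)|²=40]]
4. A_y = 4  [[AB ⟂ BC ⇒ 1x-3y-3=0] ∩ [|A−(21, 6)|²=40]]
   so A = (15, 4)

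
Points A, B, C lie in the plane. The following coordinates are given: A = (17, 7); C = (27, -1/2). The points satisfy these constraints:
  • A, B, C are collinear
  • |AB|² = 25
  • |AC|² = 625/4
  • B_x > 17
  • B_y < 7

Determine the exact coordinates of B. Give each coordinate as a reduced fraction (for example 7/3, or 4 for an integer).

1. B_x = 21  [[A, B, C are collinear ⇒ -15/2x-10y+395/2=0] ∩ [|B−(17, 7)|²=25]]
2. B_y = 4  [[A, B, C are collinear ⇒ -15/2x-10y+395/2=0] ∩ [|B−(17, 7)|²=25]]
   so B = (21, 4)

B = (21, 4)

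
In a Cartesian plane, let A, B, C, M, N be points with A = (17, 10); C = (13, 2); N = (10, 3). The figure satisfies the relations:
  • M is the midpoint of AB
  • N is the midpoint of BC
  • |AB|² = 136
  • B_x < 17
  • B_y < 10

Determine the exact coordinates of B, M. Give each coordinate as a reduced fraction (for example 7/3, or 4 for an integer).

1. B_x = 7  [B = 2·N−C = 2·(10, 3)−(13, 2)]
2. B_y = 4  [B = 2·N−C = 2·(10, 3)−(13, 2)]
   so B = (7, 4)
3. M_x = 12  [2·M = A+B = (17, 10)+(7, 4)]
4. M_y = 7  [2·M = A+B = (17, 10)+(7, 4)]
   so M = (12, 7)

B = (7, 4)
M = (12, 7)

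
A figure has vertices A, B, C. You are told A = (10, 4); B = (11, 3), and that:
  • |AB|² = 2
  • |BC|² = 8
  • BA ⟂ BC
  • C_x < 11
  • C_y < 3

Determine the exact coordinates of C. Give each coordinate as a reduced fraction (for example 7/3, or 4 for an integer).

C = (9, 1)

1. C_x = 9  [[BA ⟂ BC ⇒ -1x+1y+8=0] ∩ [|C−(11, 3)|²=8]]
2. C_y = 1  [[BA ⟂ BC ⇒ -1x+1y+8=0] ∩ [|C−(11, 3)|²=8]]
   so C = (9, 1)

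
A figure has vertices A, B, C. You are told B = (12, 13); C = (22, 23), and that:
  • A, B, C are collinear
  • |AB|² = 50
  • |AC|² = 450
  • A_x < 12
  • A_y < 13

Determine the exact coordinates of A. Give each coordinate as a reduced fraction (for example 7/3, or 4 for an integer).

A = (7, 8)

1. A_x = 7  [[A, B, C are collinear ⇒ -10x+10y-10=0] ∩ [|A−(12, 13)|²=50]]
2. A_y = 8  [[A, B, C are collinear ⇒ -10x+10y-10=0] ∩ [|A−(12, 13)|²=50]]
   so A = (7, 8)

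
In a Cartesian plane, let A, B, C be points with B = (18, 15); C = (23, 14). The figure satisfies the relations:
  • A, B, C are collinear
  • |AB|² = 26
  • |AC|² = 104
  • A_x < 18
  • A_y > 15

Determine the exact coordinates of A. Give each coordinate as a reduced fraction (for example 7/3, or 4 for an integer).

1. A_x = 13  [[A, B, C are collinear ⇒ 1x+5y-93=0] ∩ [|A−(18, 15)|²=26]]
2. A_y = 16  [[A, B, C are collinear ⇒ 1x+5y-93=0] ∩ [|A−(18, 15)|²=26]]
   so A = (13, 16)

A = (13, 16)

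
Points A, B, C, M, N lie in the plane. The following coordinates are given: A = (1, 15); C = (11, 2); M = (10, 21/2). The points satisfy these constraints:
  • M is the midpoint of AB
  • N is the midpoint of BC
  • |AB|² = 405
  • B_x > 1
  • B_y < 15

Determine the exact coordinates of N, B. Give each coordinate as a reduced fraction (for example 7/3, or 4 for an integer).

1. B_x = 19  [B = 2·M−A = 2·(10, 21/2)−(1, 15)]
2. B_y = 6  [B = 2·M−A = 2·(10, 21/2)−(1, 15)]
   so B = (19, 6)
3. N_x = 15  [2·N = B+C = (19, 6)+(11, 2)]
4. N_y = 4  [2·N = B+C = (19, 6)+(11, 2)]
   so N = (15, 4)

N = (15, 4)
B = (19, 6)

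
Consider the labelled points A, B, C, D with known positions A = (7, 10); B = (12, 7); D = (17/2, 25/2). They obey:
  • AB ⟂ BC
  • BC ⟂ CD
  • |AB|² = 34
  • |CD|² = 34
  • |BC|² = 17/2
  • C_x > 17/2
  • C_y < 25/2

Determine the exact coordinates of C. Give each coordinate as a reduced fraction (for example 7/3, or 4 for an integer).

1. C_x = 27/2  [[AB ⟂ BC ⇒ 5x-3y-39=0] ∩ [|C−(17/2, 25/2)|²=34]]
2. C_y = 19/2  [[AB ⟂ BC ⇒ 5x-3y-39=0] ∩ [|C−(17/2, 25/2)|²=34]]
   so C = (27/2, 19/2)

C = (27/2, 19/2)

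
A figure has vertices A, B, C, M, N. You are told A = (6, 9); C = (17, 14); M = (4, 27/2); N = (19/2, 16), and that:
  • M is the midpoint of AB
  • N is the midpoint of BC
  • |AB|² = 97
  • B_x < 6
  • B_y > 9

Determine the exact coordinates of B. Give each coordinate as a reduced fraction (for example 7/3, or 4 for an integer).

1. B_x = 2  [B = 2·M−A = 2·(4, 27/2)−(6, 9)]
2. B_y = 18  [B = 2·M−A = 2·(4, 27/2)−(6, 9)]
   so B = (2, 18)

B = (2, 18)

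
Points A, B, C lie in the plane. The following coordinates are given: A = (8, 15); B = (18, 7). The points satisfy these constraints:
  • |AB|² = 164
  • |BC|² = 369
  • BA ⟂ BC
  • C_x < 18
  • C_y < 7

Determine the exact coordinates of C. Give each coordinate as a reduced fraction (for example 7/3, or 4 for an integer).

C = (6, -8)

1. C_x = 6  [[BA ⟂ BC ⇒ -10x+8y+124=0] ∩ [|C−(18, 7)|²=369]]
2. C_y = -8  [[BA ⟂ BC ⇒ -10x+8y+124=0] ∩ [|C−(18, 7)|²=369]]
   so C = (6, -8)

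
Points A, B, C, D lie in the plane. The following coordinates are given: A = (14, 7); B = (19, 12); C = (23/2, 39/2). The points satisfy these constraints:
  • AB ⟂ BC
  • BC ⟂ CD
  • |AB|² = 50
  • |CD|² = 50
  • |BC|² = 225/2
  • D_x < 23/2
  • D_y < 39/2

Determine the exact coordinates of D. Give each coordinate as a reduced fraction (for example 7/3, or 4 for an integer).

D = (13/2, 29/2)

1. D_x = 13/2  [[BC ⟂ CD ⇒ -15/2x+15/2y-60=0] ∩ [|D−(23/2, 39/2)|²=50]]
2. D_y = 29/2  [[BC ⟂ CD ⇒ -15/2x+15/2y-60=0] ∩ [|D−(23/2, 39/2)|²=50]]
   so D = (13/2, 29/2)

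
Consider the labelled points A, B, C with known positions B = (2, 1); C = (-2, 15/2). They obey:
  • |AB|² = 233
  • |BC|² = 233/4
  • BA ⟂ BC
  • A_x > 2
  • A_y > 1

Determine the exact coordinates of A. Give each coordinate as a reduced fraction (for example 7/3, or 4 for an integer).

A = (15, 9)

1. A_x = 15  [[BA ⟂ BC ⇒ -4x+13/2y+3/2=0] ∩ [|A−(2, 1)|²=233]]
2. A_y = 9  [[BA ⟂ BC ⇒ -4x+13/2y+3/2=0] ∩ [|A−(2, 1)|²=233]]
   so A = (15, 9)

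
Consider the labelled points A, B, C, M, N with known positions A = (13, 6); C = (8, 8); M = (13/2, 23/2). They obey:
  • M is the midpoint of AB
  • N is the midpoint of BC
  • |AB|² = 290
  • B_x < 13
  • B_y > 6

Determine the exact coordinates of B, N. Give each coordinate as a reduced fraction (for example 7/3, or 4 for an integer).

B = (0, 17)
N = (4, 25/2)

1. B_x = 0  [B = 2·M−A = 2·(13/2, 23/2)−(13, 6)]
2. B_y = 17  [B = 2·M−A = 2·(13/2, 23/2)−(13, 6)]
   so B = (0, 17)
3. N_x = 4  [2·N = B+C = (0, 17)+(8, 8)]
4. N_y = 25/2  [2·N = B+C = (0, 17)+(8, 8)]
   so N = (4, 25/2)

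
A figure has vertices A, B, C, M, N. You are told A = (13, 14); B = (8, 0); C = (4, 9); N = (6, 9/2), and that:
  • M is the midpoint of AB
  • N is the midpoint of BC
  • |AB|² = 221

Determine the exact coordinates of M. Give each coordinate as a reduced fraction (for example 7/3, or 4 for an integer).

1. M_x = 21/2  [2·M = A+B = (13, 14)+(8, 0)]
2. M_y = 7  [2·M = A+B = (13, 14)+(8, 0)]
   so M = (21/2, 7)

M = (21/2, 7)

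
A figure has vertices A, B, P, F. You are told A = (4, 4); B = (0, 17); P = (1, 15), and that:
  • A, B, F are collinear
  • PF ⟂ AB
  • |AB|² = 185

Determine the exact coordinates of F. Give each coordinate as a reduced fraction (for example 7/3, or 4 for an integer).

1. F_x = 24/37  [[A, B, F are collinear ⇒ -13x-4y+68=0] ∩ [PF ⟂ AB ⇒ -4x+13y-191=0]]
2. F_y = 551/37  [[A, B, F are collinear ⇒ -13x-4y+68=0] ∩ [PF ⟂ AB ⇒ -4x+13y-191=0]]
   so F = (24/37, 551/37)

F = (24/37, 551/37)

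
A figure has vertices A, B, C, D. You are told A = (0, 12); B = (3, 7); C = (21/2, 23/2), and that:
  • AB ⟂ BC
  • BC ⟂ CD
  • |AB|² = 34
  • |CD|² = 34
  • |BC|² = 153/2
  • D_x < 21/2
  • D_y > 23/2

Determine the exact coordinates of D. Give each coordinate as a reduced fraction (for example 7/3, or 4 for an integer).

1. D_x = 15/2  [[BC ⟂ CD ⇒ 15/2x+9/2y-261/2=0] ∩ [|D−(21/2, 23/2)|²=34]]
2. D_y = 33/2  [[BC ⟂ CD ⇒ 15/2x+9/2y-261/2=0] ∩ [|D−(21/2, 23/2)|²=34]]
   so D = (15/2, 33/2)

D = (15/2, 33/2)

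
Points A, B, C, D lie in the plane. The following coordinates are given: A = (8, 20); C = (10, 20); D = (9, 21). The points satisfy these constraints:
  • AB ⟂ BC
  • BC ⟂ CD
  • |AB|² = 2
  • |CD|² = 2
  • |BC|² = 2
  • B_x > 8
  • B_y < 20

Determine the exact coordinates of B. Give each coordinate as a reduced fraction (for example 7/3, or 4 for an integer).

B = (9, 19)

1. B_x = 9  [[BC ⟂ CD ⇒ 1x-1y+10=0] ∩ [|B−(8, 20)|²=2]]
2. B_y = 19  [[BC ⟂ CD ⇒ 1x-1y+10=0] ∩ [|B−(8, 20)|²=2]]
   so B = (9, 19)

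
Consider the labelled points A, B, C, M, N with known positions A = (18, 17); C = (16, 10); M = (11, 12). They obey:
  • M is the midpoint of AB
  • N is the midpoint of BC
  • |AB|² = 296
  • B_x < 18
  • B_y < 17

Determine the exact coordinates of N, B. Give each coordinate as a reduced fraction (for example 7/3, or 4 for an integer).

1. B_x = 4  [B = 2·M−A = 2·(11, 12)−(18, 17)]
2. B_y = 7  [B = 2·M−A = 2·(11, 12)−(18, 17)]
   so B = (4, 7)
3. N_x = 10  [2·N = B+C = (4, 7)+(16, 10)]
4. N_y = 17/2  [2·N = B+C = (4, 7)+(16, 10)]
   so N = (10, 17/2)

N = (10, 17/2)
B = (4, 7)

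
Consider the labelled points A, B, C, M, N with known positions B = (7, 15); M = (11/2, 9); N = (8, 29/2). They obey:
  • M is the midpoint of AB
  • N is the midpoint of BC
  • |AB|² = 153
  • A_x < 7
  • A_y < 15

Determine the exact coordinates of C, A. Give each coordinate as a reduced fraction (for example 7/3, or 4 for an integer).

C = (9, 14)
A = (4, 3)

1. A_x = 4  [A = 2·M−B = 2·(11/2, 9)−(7, 15)]
2. A_y = 3  [A = 2·M−B = 2·(11/2, 9)−(7, 15)]
   so A = (4, 3)
3. C_x = 9  [C = 2·N−B = 2·(8, 29/2)−(7, 15)]
4. C_y = 14  [C = 2·N−B = 2·(8, 29/2)−(7, 15)]
   so C = (9, 14)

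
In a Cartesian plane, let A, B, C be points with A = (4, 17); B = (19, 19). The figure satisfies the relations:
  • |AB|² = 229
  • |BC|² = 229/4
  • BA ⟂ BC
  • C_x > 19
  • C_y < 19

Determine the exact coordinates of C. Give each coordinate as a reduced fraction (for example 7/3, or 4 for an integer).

C = (20, 23/2)

1. C_x = 20  [[BA ⟂ BC ⇒ -15x-2y+323=0] ∩ [|C−(19, 19)|²=229/4]]
2. C_y = 23/2  [[BA ⟂ BC ⇒ -15x-2y+323=0] ∩ [|C−(19, 19)|²=229/4]]
   so C = (20, 23/2)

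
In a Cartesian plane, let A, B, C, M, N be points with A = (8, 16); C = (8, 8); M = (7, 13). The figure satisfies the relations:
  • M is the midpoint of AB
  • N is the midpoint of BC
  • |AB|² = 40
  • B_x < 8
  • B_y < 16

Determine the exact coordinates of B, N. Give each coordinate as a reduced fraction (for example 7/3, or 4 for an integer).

1. B_x = 6  [B = 2·M−A = 2·(7, 13)−(8, 16)]
2. B_y = 10  [B = 2·M−A = 2·(7, 13)−(8, 16)]
   so B = (6, 10)
3. N_x = 7  [2·N = B+C = (6, 10)+(8, 8)]
4. N_y = 9  [2·N = B+C = (6, 10)+(8, 8)]
   so N = (7, 9)

B = (6, 10)
N = (7, 9)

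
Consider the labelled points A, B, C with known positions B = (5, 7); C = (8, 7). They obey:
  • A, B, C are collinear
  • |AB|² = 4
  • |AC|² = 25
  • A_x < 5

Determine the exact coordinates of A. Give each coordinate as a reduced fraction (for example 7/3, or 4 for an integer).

1. A_x = 3  [[A, B, C are collinear ⇒ 3y-21=0] ∩ [|A−(5, 7)|²=4]]
2. A_y = 7  [[A, B, C are collinear ⇒ 3y-21=0] ∩ [|A−(5, 7)|²=4]]
   so A = (3, 7)

A = (3, 7)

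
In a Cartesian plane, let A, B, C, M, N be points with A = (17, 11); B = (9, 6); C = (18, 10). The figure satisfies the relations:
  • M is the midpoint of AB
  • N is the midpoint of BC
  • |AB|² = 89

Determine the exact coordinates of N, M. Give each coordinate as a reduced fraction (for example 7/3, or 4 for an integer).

1. M_x = 13  [2·M = A+B = (17, 11)+(9, 6)]
2. M_y = 17/2  [2·M = A+B = (17, 11)+(9, 6)]
   so M = (13, 17/2)
3. N_x = 27/2  [2·N = B+C = (9, 6)+(18, 10)]
4. N_y = 8  [2·N = B+C = (9, 6)+(18, 10)]
   so N = (27/2, 8)

N = (27/2, 8)
M = (13, 17/2)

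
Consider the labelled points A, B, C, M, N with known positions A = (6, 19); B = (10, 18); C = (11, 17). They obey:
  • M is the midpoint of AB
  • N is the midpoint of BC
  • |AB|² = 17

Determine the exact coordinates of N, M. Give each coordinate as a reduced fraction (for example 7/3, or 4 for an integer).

N = (21/2, 35/2)
M = (8, 37/2)

1. M_x = 8  [2·M = A+B = (6, 19)+(10, 18)]
2. M_y = 37/2  [2·M = A+B = (6, 19)+(10, 18)]
   so M = (8, 37/2)
3. N_x = 21/2  [2·N = B+C = (10, 18)+(11, 17)]
4. N_y = 35/2  [2·N = B+C = (10, 18)+(11, 17)]
   so N = (21/2, 35/2)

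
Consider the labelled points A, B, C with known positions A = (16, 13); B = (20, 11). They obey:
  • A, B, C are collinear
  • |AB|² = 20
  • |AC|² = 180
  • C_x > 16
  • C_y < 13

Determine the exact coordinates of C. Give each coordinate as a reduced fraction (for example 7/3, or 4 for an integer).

C = (28, 7)

1. C_x = 28  [[A, B, C are collinear ⇒ 2x+4y-84=0] ∩ [|C−(16, 13)|²=180]]
2. C_y = 7  [[A, B, C are collinear ⇒ 2x+4y-84=0] ∩ [|C−(16, 13)|²=180]]
   so C = (28, 7)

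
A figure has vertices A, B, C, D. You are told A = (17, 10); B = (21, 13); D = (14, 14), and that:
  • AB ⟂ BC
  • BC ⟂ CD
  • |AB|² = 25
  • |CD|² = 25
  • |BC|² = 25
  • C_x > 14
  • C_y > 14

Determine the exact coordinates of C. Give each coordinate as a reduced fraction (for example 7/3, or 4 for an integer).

1. C_x = 18  [[AB ⟂ BC ⇒ 4x+3y-123=0] ∩ [|C−(14, 14)|²=25]]
2. C_y = 17  [[AB ⟂ BC ⇒ 4x+3y-123=0] ∩ [|C−(14, 14)|²=25]]
   so C = (18, 17)

C = (18, 17)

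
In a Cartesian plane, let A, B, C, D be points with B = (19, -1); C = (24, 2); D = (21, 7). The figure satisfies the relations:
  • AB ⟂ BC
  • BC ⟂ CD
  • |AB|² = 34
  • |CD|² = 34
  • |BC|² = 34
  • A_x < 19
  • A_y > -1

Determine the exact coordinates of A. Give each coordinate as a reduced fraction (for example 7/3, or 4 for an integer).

1. A_x = 16  [[AB ⟂ BC ⇒ -5x-3y+92=0] ∩ [|A−(19, -1)|²=34]]
2. A_y = 4  [[AB ⟂ BC ⇒ -5x-3y+92=0] ∩ [|A−(19, -1)|²=34]]
   so A = (16, 4)

A = (16, 4)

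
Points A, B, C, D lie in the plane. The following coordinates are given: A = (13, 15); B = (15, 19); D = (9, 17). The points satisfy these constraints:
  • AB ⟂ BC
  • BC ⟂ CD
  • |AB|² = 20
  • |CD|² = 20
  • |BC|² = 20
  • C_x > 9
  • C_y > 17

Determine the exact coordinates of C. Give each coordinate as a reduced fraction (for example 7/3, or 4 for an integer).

C = (11, 21)

1. C_x = 11  [[AB ⟂ BC ⇒ 2x+4y-106=0] ∩ [|C−(9, 17)|²=20]]
2. C_y = 21  [[AB ⟂ BC ⇒ 2x+4y-106=0] ∩ [|C−(9, 17)|²=20]]
   so C = (11, 21)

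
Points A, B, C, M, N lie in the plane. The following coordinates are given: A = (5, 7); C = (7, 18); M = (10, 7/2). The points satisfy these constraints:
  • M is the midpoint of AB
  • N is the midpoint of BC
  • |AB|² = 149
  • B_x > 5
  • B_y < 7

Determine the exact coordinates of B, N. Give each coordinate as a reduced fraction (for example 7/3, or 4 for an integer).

1. B_x = 15  [B = 2·M−A = 2·(10, 7/2)−(5, 7)]
2. B_y = 0  [B = 2·M−A = 2·(10, 7/2)−(5, 7)]
   so B = (15, 0)
3. N_x = 11  [2·N = B+C = (15, 0)+(7, 18)]
4. N_y = 9  [2·N = B+C = (15, 0)+(7, 18)]
   so N = (11, 9)

B = (15, 0)
N = (11, 9)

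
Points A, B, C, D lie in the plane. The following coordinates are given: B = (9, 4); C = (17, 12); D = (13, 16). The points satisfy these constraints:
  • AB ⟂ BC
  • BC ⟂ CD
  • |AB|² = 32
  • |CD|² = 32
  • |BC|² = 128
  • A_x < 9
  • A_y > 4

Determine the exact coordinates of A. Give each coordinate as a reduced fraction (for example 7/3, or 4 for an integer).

A = (5, 8)

1. A_x = 5  [[AB ⟂ BC ⇒ -8x-8y+104=0] ∩ [|A−(9, 4)|²=32]]
2. A_y = 8  [[AB ⟂ BC ⇒ -8x-8y+104=0] ∩ [|A−(9, 4)|²=32]]
   so A = (5, 8)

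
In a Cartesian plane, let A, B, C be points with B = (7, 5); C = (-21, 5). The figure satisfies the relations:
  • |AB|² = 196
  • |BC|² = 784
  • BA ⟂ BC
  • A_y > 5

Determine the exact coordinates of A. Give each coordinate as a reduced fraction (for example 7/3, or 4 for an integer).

1. A_x = 7  [[BA ⟂ BC ⇒ -28x+196=0] ∩ [|A−(7, 5)|²=196]]
2. A_y = 19  [[BA ⟂ BC ⇒ -28x+196=0] ∩ [|A−(7, 5)|²=196]]
   so A = (7, 19)

A = (7, 19)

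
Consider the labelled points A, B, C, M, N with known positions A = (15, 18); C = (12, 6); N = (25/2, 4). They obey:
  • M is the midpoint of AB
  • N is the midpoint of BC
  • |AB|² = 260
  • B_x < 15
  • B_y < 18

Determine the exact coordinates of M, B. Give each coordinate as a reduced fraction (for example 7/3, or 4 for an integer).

M = (14, 10)
B = (13, 2)

1. B_x = 13  [B = 2·N−C = 2·(25/2, 4)−(12, 6)]
2. B_y = 2  [B = 2·N−C = 2·(25/2, 4)−(12, 6)]
   so B = (13, 2)
3. M_x = 14  [2·M = A+B = (15, 18)+(13, 2)]
4. M_y = 10  [2·M = A+B = (15, 18)+(13, 2)]
   so M = (14, 10)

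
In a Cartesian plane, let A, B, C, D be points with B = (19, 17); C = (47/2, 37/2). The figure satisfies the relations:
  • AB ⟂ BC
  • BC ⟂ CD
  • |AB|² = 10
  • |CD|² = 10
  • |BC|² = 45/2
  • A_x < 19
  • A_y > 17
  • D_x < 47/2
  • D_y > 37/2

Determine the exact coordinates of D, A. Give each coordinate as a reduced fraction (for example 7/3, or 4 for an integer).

D = (45/2, 43/2)
A = (18, 20)

1. D_x = 45/2  [[BC ⟂ CD ⇒ 9/2x+3/2y-267/2=0] ∩ [|D−(47/2, 37/2)|²=10]]
2. D_y = 43/2  [[BC ⟂ CD ⇒ 9/2x+3/2y-267/2=0] ∩ [|D−(47/2, 37/2)|²=10]]
   so D = (45/2, 43/2)
3. A_x = 18  [[AB ⟂ BC ⇒ -9/2x-3/2y+111=0] ∩ [|A−(19, 17)|²=10]]
4. A_y = 20  [[AB ⟂ BC ⇒ -9/2x-3/2y+111=0] ∩ [|A−(19, 17)|²=10]]
   so A = (18, 20)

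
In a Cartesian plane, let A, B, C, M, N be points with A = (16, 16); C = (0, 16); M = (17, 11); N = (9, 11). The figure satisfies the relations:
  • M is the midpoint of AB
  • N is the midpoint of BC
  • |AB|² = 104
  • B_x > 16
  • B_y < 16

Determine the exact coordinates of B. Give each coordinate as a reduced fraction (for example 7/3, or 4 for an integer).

B = (18, 6)

1. B_x = 18  [B = 2·M−A = 2·(17, 11)−(16, 16)]
2. B_y = 6  [B = 2·M−A = 2·(17, 11)−(16, 16)]
   so B = (18, 6)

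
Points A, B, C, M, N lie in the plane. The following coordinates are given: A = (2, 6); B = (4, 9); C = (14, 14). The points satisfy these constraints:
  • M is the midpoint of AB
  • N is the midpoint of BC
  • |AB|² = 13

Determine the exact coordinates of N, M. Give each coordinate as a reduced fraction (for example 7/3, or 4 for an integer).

N = (9, 23/2)
M = (3, 15/2)

1. M_x = 3  [2·M = A+B = (2, 6)+(4, 9)]
2. M_y = 15/2  [2·M = A+B = (2, 6)+(4, 9)]
   so M = (3, 15/2)
3. N_x = 9  [2·N = B+C = (4, 9)+(14, 14)]
4. N_y = 23/2  [2·N = B+C = (4, 9)+(14, 14)]
   so N = (9, 23/2)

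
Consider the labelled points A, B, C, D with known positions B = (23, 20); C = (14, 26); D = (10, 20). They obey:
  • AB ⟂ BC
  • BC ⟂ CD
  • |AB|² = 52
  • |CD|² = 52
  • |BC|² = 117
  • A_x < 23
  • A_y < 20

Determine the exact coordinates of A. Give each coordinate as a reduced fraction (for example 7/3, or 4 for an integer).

A = (19, 14)

1. A_x = 19  [[AB ⟂ BC ⇒ 9x-6y-87=0] ∩ [|A−(23, 20)|²=52]]
2. A_y = 14  [[AB ⟂ BC ⇒ 9x-6y-87=0] ∩ [|A−(23, 20)|²=52]]
   so A = (19, 14)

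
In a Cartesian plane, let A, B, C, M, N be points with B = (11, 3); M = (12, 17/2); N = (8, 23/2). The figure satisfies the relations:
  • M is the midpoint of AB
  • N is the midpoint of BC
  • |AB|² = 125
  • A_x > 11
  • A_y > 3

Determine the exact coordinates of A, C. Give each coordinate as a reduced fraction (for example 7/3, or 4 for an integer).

1. A_x = 13  [A = 2·M−B = 2·(12, 17/2)−(11, 3)]
2. A_y = 14  [A = 2·M−B = 2·(12, 17/2)−(11, 3)]
   so A = (13, 14)
3. C_x = 5  [C = 2·N−B = 2·(8, 23/2)−(11, 3)]
4. C_y = 20  [C = 2·N−B = 2·(8, 23/2)−(11, 3)]
   so C = (5, 20)

A = (13, 14)
C = (5, 20)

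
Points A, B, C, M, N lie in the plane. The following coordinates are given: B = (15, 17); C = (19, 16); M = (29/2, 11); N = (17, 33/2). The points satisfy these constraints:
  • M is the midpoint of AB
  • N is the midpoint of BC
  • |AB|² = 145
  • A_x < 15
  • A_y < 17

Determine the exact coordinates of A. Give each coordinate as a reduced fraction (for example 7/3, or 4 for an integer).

1. A_x = 14  [A = 2·M−B = 2·(29/2, 11)−(15, 17)]
2. A_y = 5  [A = 2·M−B = 2·(29/2, 11)−(15, 17)]
   so A = (14, 5)

A = (14, 5)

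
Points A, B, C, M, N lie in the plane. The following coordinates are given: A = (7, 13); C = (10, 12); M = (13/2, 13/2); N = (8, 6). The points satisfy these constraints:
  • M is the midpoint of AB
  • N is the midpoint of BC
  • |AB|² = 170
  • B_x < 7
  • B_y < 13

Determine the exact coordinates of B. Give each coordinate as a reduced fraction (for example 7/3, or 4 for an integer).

B = (6, 0)

1. B_x = 6  [B = 2·M−A = 2·(13/2, 13/2)−(7, 13)]
2. B_y = 0  [B = 2·M−A = 2·(13/2, 13/2)−(7, 13)]
   so B = (6, 0)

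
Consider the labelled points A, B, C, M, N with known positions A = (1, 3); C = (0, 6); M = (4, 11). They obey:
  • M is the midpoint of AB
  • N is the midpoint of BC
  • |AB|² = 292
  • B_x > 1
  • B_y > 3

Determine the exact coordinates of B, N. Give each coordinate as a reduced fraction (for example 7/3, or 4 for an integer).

1. B_x = 7  [B = 2·M−A = 2·(4, 11)−(1, 3)]
2. B_y = 19  [B = 2·M−A = 2·(4, 11)−(1, 3)]
   so B = (7, 19)
3. N_x = 7/2  [2·N = B+C = (7, 19)+(0, 6)]
4. N_y = 25/2  [2·N = B+C = (7, 19)+(0, 6)]
   so N = (7/2, 25/2)

B = (7, 19)
N = (7/2, 25/2)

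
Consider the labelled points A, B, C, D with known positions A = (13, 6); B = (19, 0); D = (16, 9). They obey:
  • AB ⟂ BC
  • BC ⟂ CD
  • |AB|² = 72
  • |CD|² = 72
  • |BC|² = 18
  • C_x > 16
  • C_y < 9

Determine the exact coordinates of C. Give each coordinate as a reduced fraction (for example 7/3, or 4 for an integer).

C = (22, 3)

1. C_x = 22  [[AB ⟂ BC ⇒ 6x-6y-114=0] ∩ [|C−(16, 9)|²=72]]
2. C_y = 3  [[AB ⟂ BC ⇒ 6x-6y-114=0] ∩ [|C−(16, 9)|²=72]]
   so C = (22, 3)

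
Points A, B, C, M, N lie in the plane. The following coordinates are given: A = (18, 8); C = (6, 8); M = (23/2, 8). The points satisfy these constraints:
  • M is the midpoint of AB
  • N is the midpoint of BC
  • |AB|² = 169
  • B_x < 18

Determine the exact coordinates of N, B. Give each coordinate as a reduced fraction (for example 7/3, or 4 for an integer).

N = (11/2, 8)
B = (5, 8)

1. B_x = 5  [B = 2·M−A = 2·(23/2, 8)−(18, 8)]
2. B_y = 8  [B = 2·M−A = 2·(23/2, 8)−(18, 8)]
   so B = (5, 8)
3. N_x = 11/2  [2·N = B+C = (5, 8)+(6, 8)]
4. N_y = 8  [2·N = B+C = (5, 8)+(6, 8)]
   so N = (11/2, 8)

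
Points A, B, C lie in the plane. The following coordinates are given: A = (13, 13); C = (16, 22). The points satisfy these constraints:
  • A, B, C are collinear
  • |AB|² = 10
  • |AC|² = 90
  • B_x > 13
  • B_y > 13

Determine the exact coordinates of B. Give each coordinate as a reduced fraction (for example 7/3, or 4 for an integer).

B = (14, 16)

1. B_x = 14  [[A, B, C are collinear ⇒ 9x-3y-78=0] ∩ [|B−(13, 13)|²=10]]
2. B_y = 16  [[A, B, C are collinear ⇒ 9x-3y-78=0] ∩ [|B−(13, 13)|²=10]]
   so B = (14, 16)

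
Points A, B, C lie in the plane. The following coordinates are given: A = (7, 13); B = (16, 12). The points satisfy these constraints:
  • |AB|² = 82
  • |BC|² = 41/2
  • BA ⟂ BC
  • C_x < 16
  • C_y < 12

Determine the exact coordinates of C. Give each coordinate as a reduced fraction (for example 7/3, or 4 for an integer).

C = (31/2, 15/2)

1. C_x = 31/2  [[BA ⟂ BC ⇒ -9x+1y+132=0] ∩ [|C−(16, 12)|²=41/2]]
2. C_y = 15/2  [[BA ⟂ BC ⇒ -9x+1y+132=0] ∩ [|C−(16, 12)|²=41/2]]
   so C = (31/2, 15/2)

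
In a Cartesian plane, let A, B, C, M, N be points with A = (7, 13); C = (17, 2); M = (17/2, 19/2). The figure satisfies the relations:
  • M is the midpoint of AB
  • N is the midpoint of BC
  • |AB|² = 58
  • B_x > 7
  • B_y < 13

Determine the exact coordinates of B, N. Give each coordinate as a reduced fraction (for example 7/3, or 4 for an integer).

1. B_x = 10  [B = 2·M−A = 2·(17/2, 19/2)−(7, 13)]
2. B_y = 6  [B = 2·M−A = 2·(17/2, 19/2)−(7, 13)]
   so B = (10, 6)
3. N_x = 27/2  [2·N = B+C = (10, 6)+(17, 2)]
4. N_y = 4  [2·N = B+C = (10, 6)+(17, 2)]
   so N = (27/2, 4)

B = (10, 6)
N = (27/2, 4)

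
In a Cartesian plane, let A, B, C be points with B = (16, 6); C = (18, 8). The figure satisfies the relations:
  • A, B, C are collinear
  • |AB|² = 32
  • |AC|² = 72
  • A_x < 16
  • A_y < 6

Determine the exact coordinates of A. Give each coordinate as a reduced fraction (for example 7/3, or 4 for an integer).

A = (12, 2)

1. A_x = 12  [[A, B, C are collinear ⇒ -2x+2y+20=0] ∩ [|A−(16, 6)|²=32]]
2. A_y = 2  [[A, B, C are collinear ⇒ -2x+2y+20=0] ∩ [|A−(16, 6)|²=32]]
   so A = (12, 2)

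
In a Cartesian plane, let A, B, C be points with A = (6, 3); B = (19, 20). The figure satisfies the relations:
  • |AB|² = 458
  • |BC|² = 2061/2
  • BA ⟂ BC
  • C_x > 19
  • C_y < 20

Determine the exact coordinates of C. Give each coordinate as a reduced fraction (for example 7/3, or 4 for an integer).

1. C_x = 89/2  [[BA ⟂ BC ⇒ -13x-17y+587=0] ∩ [|C−(19, 20)|²=2061/2]]
2. C_y = 1/2  [[BA ⟂ BC ⇒ -13x-17y+587=0] ∩ [|C−(19, 20)|²=2061/2]]
   so C = (89/2, 1/2)

C = (89/2, 1/2)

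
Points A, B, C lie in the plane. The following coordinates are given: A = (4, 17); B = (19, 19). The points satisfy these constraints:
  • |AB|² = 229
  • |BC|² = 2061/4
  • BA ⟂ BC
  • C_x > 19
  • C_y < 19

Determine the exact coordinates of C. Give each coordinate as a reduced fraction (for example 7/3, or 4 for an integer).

1. C_x = 22  [[BA ⟂ BC ⇒ -15x-2y+323=0] ∩ [|C−(19, 19)|²=2061/4]]
2. C_y = -7/2  [[BA ⟂ BC ⇒ -15x-2y+323=0] ∩ [|C−(19, 19)|²=2061/4]]
   so C = (22, -7/2)

C = (22, -7/2)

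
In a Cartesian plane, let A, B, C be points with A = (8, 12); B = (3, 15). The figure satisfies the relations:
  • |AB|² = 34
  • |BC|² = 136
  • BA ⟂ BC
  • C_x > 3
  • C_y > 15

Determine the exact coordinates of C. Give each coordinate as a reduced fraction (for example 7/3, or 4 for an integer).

C = (9, 25)

1. C_x = 9  [[BA ⟂ BC ⇒ 5x-3y+30=0] ∩ [|C−(3, 15)|²=136]]
2. C_y = 25  [[BA ⟂ BC ⇒ 5x-3y+30=0] ∩ [|C−(3, 15)|²=136]]
   so C = (9, 25)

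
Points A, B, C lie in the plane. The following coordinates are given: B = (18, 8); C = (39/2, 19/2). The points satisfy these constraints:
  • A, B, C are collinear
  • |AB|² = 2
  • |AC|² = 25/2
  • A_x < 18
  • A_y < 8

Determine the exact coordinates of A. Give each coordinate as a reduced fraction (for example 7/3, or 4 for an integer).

A = (17, 7)

1. A_x = 17  [[A, B, C are collinear ⇒ -3/2x+3/2y+15=0] ∩ [|A−(18, 8)|²=2]]
2. A_y = 7  [[A, B, C are collinear ⇒ -3/2x+3/2y+15=0] ∩ [|A−(18, 8)|²=2]]
   so A = (17, 7)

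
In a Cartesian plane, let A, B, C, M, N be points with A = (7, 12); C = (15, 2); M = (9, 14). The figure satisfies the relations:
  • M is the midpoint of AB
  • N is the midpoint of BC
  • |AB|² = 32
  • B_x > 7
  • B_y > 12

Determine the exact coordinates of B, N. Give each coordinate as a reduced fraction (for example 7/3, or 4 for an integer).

1. B_x = 11  [B = 2·M−A = 2·(9, 14)−(7, 12)]
2. B_y = 16  [B = 2·M−A = 2·(9, 14)−(7, 12)]
   so B = (11, 16)
3. N_x = 13  [2·N = B+C = (11, 16)+(15, 2)]
4. N_y = 9  [2·N = B+C = (11, 16)+(15, 2)]
   so N = (13, 9)

B = (11, 16)
N = (13, 9)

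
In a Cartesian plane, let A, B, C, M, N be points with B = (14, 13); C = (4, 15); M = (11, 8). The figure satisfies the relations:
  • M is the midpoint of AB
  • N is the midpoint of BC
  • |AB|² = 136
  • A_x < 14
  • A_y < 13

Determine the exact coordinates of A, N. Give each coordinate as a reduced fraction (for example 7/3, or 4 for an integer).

1. A_x = 8  [A = 2·M−B = 2·(11, 8)−(14, 13)]
2. A_y = 3  [A = 2·M−B = 2·(11, 8)−(14, 13)]
   so A = (8, 3)
3. N_x = 9  [2·N = B+C = (14, 13)+(4, 15)]
4. N_y = 14  [2·N = B+C = (14, 13)+(4, 15)]
   so N = (9, 14)

A = (8, 3)
N = (9, 14)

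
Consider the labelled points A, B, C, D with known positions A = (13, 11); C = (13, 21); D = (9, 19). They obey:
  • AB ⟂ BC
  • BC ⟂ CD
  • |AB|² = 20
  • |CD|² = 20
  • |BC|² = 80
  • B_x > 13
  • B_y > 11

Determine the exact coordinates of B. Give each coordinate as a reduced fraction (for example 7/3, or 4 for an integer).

1. B_x = 17  [[BC ⟂ CD ⇒ 4x+2y-94=0] ∩ [|B−(13, 11)|²=20]]
2. B_y = 13  [[BC ⟂ CD ⇒ 4x+2y-94=0] ∩ [|B−(13, 11)|²=20]]
   so B = (17, 13)

B = (17, 13)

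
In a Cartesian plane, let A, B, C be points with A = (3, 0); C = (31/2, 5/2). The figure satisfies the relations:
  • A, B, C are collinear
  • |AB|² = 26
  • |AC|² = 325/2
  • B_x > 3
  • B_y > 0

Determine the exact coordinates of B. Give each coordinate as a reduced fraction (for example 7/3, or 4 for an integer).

1. B_x = 8  [[A, B, C are collinear ⇒ 5/2x-25/2y-15/2=0] ∩ [|B−(3, 0)|²=26]]
2. B_y = 1  [[A, B, C are collinear ⇒ 5/2x-25/2y-15/2=0] ∩ [|B−(3, 0)|²=26]]
   so B = (8, 1)

B = (8, 1)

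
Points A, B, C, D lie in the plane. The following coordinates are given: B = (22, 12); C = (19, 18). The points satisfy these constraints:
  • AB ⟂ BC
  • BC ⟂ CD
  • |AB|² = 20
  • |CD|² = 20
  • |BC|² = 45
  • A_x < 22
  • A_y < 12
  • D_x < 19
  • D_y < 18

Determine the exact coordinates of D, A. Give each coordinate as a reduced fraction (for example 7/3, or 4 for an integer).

D = (15, 16)
A = (18, 10)

1. D_x = 15  [[BC ⟂ CD ⇒ -3x+6y-51=0] ∩ [|D−(19, 18)|²=20]]
2. D_y = 16  [[BC ⟂ CD ⇒ -3x+6y-51=0] ∩ [|D−(19, 18)|²=20]]
   so D = (15, 16)
3. A_x = 18  [[AB ⟂ BC ⇒ 3x-6y+6=0] ∩ [|A−(22, 12)|²=20]]
4. A_y = 10  [[AB ⟂ BC ⇒ 3x-6y+6=0] ∩ [|A−(22, 12)|²=20]]
   so A = (18, 10)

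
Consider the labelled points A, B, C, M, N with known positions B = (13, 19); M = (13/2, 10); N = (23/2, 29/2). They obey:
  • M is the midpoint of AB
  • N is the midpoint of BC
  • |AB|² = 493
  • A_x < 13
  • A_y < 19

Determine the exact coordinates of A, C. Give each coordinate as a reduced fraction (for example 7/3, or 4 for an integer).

1. A_x = 0  [A = 2·M−B = 2·(13/2, 10)−(13, 19)]
2. A_y = 1  [A = 2·M−B = 2·(13/2, 10)−(13, 19)]
   so A = (0, 1)
3. C_x = 10  [C = 2·N−B = 2·(23/2, 29/2)−(13, 19)]
4. C_y = 10  [C = 2·N−B = 2·(23/2, 29/2)−(13, 19)]
   so C = (10, 10)

A = (0, 1)
C = (10, 10)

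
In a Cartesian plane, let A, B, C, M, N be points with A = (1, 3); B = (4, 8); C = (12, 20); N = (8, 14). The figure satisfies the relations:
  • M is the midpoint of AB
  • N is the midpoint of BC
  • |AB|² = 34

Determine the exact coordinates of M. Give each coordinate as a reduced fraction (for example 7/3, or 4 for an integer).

1. M_x = 5/2  [2·M = A+B = (1, 3)+(4, 8)]
2. M_y = 11/2  [2·M = A+B = (1, 3)+(4, 8)]
   so M = (5/2, 11/2)

M = (5/2, 11/2)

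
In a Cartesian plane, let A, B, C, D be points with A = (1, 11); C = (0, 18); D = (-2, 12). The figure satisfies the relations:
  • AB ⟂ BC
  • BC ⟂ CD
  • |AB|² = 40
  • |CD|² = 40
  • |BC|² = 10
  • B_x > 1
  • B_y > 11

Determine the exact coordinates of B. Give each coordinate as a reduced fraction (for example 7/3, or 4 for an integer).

1. B_x = 3  [[BC ⟂ CD ⇒ 2x+6y-108=0] ∩ [|B−(1, 11)|²=40]]
2. B_y = 17  [[BC ⟂ CD ⇒ 2x+6y-108=0] ∩ [|B−(1, 11)|²=40]]
   so B = (3, 17)

B = (3, 17)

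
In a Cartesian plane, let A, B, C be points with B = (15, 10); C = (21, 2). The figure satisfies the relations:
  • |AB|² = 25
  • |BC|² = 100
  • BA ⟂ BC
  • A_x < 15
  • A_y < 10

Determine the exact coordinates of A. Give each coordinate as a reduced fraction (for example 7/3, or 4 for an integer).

1. A_x = 11  [[BA ⟂ BC ⇒ 6x-8y-10=0] ∩ [|A−(15, 10)|²=25]]
2. A_y = 7  [[BA ⟂ BC ⇒ 6x-8y-10=0] ∩ [|A−(15, 10)|²=25]]
   so A = (11, 7)

A = (11, 7)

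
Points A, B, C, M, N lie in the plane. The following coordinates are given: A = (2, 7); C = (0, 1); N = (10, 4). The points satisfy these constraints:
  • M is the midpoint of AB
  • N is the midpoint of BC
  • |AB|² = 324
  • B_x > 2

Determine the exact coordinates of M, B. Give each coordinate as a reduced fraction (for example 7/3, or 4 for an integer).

1. B_x = 20  [B = 2·N−C = 2·(10, 4)−(0, 1)]
2. B_y = 7  [B = 2·N−C = 2·(10, 4)−(0, 1)]
   so B = (20, 7)
3. M_x = 11  [2·M = A+B = (2, 7)+(20, 7)]
4. M_y = 7  [2·M = A+B = (2, 7)+(20, 7)]
   so M = (11, 7)

M = (11, 7)
B = (20, 7)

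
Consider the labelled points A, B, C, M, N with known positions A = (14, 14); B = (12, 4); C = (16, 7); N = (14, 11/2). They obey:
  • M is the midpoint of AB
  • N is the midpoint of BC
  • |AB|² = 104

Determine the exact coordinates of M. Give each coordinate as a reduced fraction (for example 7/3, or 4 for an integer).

1. M_x = 13  [2·M = A+B = (14, 14)+(12, 4)]
2. M_y = 9  [2·M = A+B = (14, 14)+(12, 4)]
   so M = (13, 9)

M = (13, 9)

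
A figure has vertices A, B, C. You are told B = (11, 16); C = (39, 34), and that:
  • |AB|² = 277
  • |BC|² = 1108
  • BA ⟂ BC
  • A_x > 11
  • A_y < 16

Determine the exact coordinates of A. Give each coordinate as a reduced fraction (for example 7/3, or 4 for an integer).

A = (20, 2)

1. A_x = 20  [[BA ⟂ BC ⇒ 28x+18y-596=0] ∩ [|A−(11, 16)|²=277]]
2. A_y = 2  [[BA ⟂ BC ⇒ 28x+18y-596=0] ∩ [|A−(11, 16)|²=277]]
   so A = (20, 2)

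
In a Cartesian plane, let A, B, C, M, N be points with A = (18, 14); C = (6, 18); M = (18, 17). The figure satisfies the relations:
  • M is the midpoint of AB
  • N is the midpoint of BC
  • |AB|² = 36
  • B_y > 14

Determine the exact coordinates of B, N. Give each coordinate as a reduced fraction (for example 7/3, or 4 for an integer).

1. B_x = 18  [B = 2·M−A = 2·(18, 17)−(18, 14)]
2. B_y = 20  [B = 2·M−A = 2·(18, 17)−(18, 14)]
   so B = (18, 20)
3. N_x = 12  [2·N = B+C = (18, 20)+(6, 18)]
4. N_y = 19  [2·N = B+C = (18, 20)+(6, 18)]
   so N = (12, 19)

B = (18, 20)
N = (12, 19)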